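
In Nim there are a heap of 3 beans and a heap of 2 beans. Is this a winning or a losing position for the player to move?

Nim-sum: 3 XOR 2 = 1.
The nim-sum is 1 ≠ 0, so this is an N-position: the player to move can win.

Winning position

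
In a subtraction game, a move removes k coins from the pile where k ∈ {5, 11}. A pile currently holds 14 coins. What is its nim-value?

Compute g(0), g(1), … for moves {5, 11}:
g(0) = mex{} = 0
g(1) = mex{} = 0
g(2) = mex{} = 0
g(3) = mex{} = 0
g(4) = mex{} = 0
g(5) = mex{0} = 1
g(6) = mex{0} = 1
g(7) = mex{0} = 1
g(8) = mex{0} = 1
g(9) = mex{0} = 1
g(10) = mex{1} = 0
g(11) = mex{0,1} = 2
g(12) = mex{0,1} = 2
g(13) = mex{0,1} = 2
g(14) = mex{0,1} = 2
So g(14) = 2.

2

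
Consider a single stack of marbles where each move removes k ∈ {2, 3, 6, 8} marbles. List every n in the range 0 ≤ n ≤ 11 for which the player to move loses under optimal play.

Build the Grundy sequence with g(k) = mex{g(k−s) : s ∈ {2, 3, 6, 8}, s ≤ k}:
g(0) = mex{} = 0
g(1) = mex{} = 0
g(2) = mex{0} = 1
g(3) = mex{0} = 1
g(4) = mex{0,1} = 2
g(5) = mex{1} = 0
g(6) = mex{0,1,2} = 3
g(7) = mex{0,2} = 1
g(8) = mex{0,1,3} = 2
g(9) = mex{0,1,3} = 2
g(10) = mex{1,2} = 0
g(11) = mex{0,1,2} = 3
The P-positions (g = 0) in 0..11 are 0, 1, 5, 10.

0, 1, 5, 10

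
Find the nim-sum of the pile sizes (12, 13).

1

Compute the nim-sum pairwise:
12 ⊕ 13 = 1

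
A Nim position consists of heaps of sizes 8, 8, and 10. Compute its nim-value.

Compute the nim-sum pairwise:
8 XOR 8 = 0
0 XOR 10 = 10

10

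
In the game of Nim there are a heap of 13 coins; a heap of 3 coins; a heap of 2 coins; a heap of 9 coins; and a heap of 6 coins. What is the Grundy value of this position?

3

Nim-sum: 13 XOR 3 XOR 2 XOR 9 XOR 6 = 3.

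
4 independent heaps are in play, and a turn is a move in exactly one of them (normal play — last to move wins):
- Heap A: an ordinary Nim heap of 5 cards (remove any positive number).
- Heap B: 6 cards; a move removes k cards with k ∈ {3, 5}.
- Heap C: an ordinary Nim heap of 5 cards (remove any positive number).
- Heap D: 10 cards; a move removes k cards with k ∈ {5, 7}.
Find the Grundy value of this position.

0

Heap A is a plain Nim heap of size 5, so its Grundy value is 5.
Build the Grundy sequence for heap B with g(k) = mex{g(k−s) : s ∈ {3, 5}, s ≤ k}:
g(0) = mex{} = 0
g(1) = mex{} = 0
g(2) = mex{} = 0
g(3) = mex{0} = 1
g(4) = mex{0} = 1
g(5) = mex{0} = 1
g(6) = mex{0,1} = 2
So g(6) = 2.
Heap C is a plain Nim heap of size 5, so its Grundy value is 5.
Build the Grundy sequence for heap D with g(k) = mex{g(k−s) : s ∈ {5, 7}, s ≤ k}:
g(0) = mex{} = 0
g(1) = mex{} = 0
g(2) = mex{} = 0
g(3) = mex{} = 0
g(4) = mex{} = 0
g(5) = mex{0} = 1
g(6) = mex{0} = 1
g(7) = mex{0} = 1
g(8) = mex{0} = 1
g(9) = mex{0} = 1
g(10) = mex{0,1} = 2
So g(10) = 2.
By the Sprague-Grundy theorem, the Grundy value of a sum of independent games is the XOR of the component values.
Combined value = 5 XOR 2 XOR 5 XOR 2 = 0.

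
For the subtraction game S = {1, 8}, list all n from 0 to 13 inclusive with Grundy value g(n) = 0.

0, 2, 4, 6, 9, 11, 13

Build the Grundy sequence with g(k) = mex{g(k−s) : s ∈ {1, 8}, s ≤ k}:
g(0) = mex{} = 0
g(1) = mex{0} = 1
g(2) = mex{1} = 0
g(3) = mex{0} = 1
g(4) = mex{1} = 0
g(5) = mex{0} = 1
g(6) = mex{1} = 0
g(7) = mex{0} = 1
g(8) = mex{0,1} = 2
g(9) = mex{1,2} = 0
g(10) = mex{0} = 1
g(11) = mex{1} = 0
g(12) = mex{0} = 1
g(13) = mex{1} = 0
The P-positions (g = 0) in 0..13 are 0, 2, 4, 6, 9, 11, 13.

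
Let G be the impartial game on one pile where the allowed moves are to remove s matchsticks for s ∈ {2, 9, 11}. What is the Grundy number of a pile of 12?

2

Grundy values for subtraction set {2, 9, 11}:
k:     0  1  2  3  4  5  6  7  8  9 10 11 12
g(k):  0  0  1  1  0  0  1  1  0  2  1  3  2
So g(12) = 2.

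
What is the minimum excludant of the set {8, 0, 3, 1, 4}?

The values 0, 1 are all present; 2 is the first non-negative integer missing from the set.

2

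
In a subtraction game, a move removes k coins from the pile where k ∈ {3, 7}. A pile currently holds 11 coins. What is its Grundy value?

Compute g(0), g(1), … for moves {3, 7}:
g(0) = mex{} = 0
g(1) = mex{} = 0
g(2) = mex{} = 0
g(3) = mex{0} = 1
g(4) = mex{0} = 1
g(5) = mex{0} = 1
g(6) = mex{1} = 0
g(7) = mex{0,1} = 2
g(8) = mex{0,1} = 2
g(9) = mex{0} = 1
g(10) = mex{1,2} = 0
g(11) = mex{1,2} = 0
So g(11) = 0.

0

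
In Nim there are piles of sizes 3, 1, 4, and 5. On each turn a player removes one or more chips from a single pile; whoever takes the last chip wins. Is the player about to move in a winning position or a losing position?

Nim-sum: 3 ⊕ 1 ⊕ 4 ⊕ 5 = 3.
The nim-sum is 3 ≠ 0, so this is an N-position: the player to move can win.

Winning position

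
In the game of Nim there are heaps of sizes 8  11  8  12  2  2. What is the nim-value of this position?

7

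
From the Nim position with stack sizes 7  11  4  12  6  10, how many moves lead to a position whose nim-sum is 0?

3

Write each in binary and XOR column by column:
  0111  (7)
  1011  (11)
  0100  (4)
  1100  (12)
  0110  (6)
  1010  (10)
  ----
  1000  (8)
The overall nim-sum is X = 8. A stack of size p has a winning move iff p XOR X < p (reduce it to p XOR X).
  7: 7 XOR 8 = 15 ≥ 7 — no move.
  11: 11 XOR 8 = 3 < 11 — winning move (to 3).
  4: 4 XOR 8 = 12 ≥ 4 — no move.
  12: 12 XOR 8 = 4 < 12 — winning move (to 4).
  6: 6 XOR 8 = 14 ≥ 6 — no move.
  10: 10 XOR 8 = 2 < 10 — winning move (to 2).
That gives 3 winning moves.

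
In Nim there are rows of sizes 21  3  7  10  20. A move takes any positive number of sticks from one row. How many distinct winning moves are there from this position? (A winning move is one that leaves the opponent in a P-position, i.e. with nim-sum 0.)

1

In binary:
  10101  (21)
  00011  (3)
  00111  (7)
  01010  (10)
  10100  (20)
  -----
  01111  (15)
The overall nim-sum is X = 15. A row of size p has a winning move iff p XOR X < p (reduce it to p XOR X).
  21: 21 XOR 15 = 26 ≥ 21 — no move.
  3: 3 XOR 15 = 12 ≥ 3 — no move.
  7: 7 XOR 15 = 8 ≥ 7 — no move.
  10: 10 XOR 15 = 5 < 10 — winning move (to 5).
  20: 20 XOR 15 = 27 ≥ 20 — no move.
That gives 1 winning move.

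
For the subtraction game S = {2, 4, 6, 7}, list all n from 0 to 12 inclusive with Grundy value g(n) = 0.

0, 1, 9, 10

Grundy values for subtraction set {2, 4, 6, 7}:
k:     0  1  2  3  4  5  6  7  8  9 10 11 12
g(k):  0  0  1  1  2  2  3  3  4  0  0  1  1
The P-positions (g = 0) in 0..12 are 0, 1, 9, 10.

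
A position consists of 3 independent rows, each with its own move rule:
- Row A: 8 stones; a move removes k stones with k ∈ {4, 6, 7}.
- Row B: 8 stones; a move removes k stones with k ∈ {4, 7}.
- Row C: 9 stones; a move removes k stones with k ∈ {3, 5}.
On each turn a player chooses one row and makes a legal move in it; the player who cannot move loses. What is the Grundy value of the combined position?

0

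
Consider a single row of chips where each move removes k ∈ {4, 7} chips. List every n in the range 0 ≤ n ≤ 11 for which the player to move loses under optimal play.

Compute g(0), g(1), … for moves {4, 7}:
g(0) = mex{} = 0
g(1) = mex{} = 0
g(2) = mex{} = 0
g(3) = mex{} = 0
g(4) = mex{0} = 1
g(5) = mex{0} = 1
g(6) = mex{0} = 1
g(7) = mex{0} = 1
g(8) = mex{0,1} = 2
g(9) = mex{0,1} = 2
g(10) = mex{0,1} = 2
g(11) = mex{1} = 0
The P-positions (g = 0) in 0..11 are 0, 1, 2, 3, 11.

0, 1, 2, 3, 11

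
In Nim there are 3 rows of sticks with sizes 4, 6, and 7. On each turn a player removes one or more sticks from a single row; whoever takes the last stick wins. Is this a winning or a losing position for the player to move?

Nim-sum: 4 ^ 6 ^ 7 = 5.
The nim-sum is 5 ≠ 0, so this is an N-position: the player to move can win.

Winning position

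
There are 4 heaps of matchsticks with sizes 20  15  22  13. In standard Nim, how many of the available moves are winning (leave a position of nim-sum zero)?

0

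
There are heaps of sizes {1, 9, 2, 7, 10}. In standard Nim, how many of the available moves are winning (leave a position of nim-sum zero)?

1

Nim-sum: 1 ⊕ 9 ⊕ 2 ⊕ 7 ⊕ 10 = 7.
The overall nim-sum is X = 7. A heap of size p has a winning move iff p XOR X < p (reduce it to p XOR X).
  1: 1 XOR 7 = 6 ≥ 1 — no move.
  9: 9 XOR 7 = 14 ≥ 9 — no move.
  2: 2 XOR 7 = 5 ≥ 2 — no move.
  7: 7 XOR 7 = 0 < 7 — winning move (to 0).
  10: 10 XOR 7 = 13 ≥ 10 — no move.
That gives 1 winning move.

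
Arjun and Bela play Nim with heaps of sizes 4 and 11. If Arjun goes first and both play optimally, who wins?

Arjun wins

Nim-sum: 4 ^ 11 = 15.
The nim-sum is 15 ≠ 0, so this is an N-position: the player to move can win; Arjun has a winning move.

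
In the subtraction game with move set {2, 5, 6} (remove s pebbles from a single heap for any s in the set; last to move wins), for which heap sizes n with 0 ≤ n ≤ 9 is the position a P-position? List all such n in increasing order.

0, 1, 4, 8

Compute g(0), g(1), … for moves {2, 5, 6}:
g(0) = mex{} = 0
g(1) = mex{} = 0
g(2) = mex{0} = 1
g(3) = mex{0} = 1
g(4) = mex{1} = 0
g(5) = mex{0,1} = 2
g(6) = mex{0} = 1
g(7) = mex{0,1,2} = 3
g(8) = mex{1} = 0
g(9) = mex{0,1,3} = 2
The P-positions (g = 0) in 0..9 are 0, 1, 4, 8.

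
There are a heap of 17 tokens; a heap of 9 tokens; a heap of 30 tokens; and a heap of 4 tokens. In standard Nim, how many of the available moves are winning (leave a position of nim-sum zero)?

1

Compute the nim-sum pairwise:
17 ⊕ 9 = 24
24 ⊕ 30 = 6
6 ⊕ 4 = 2
The overall nim-sum is X = 2. A heap of size p has a winning move iff p XOR X < p (reduce it to p XOR X).
  17: 17 XOR 2 = 19 ≥ 17 — no move.
  9: 9 XOR 2 = 11 ≥ 9 — no move.
  30: 30 XOR 2 = 28 < 30 — winning move (to 28).
  4: 4 XOR 2 = 6 ≥ 4 — no move.
That gives 1 winning move.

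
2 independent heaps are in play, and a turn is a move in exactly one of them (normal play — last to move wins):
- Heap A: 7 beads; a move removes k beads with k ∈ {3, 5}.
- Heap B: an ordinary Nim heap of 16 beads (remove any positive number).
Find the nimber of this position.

Grundy values for heap A (subtraction set {3, 5}):
k:     0  1  2  3  4  5  6  7
g(k):  0  0  0  1  1  1  2  2
So g(7) = 2.
Heap B is a plain Nim heap of size 16, so its Grundy value is 16.
The value of a disjunctive sum is the nim-sum of the parts.
Combined value = 2 XOR 16 = 18.

18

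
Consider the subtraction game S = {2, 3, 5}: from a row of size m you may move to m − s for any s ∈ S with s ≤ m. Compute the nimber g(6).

Build the Grundy sequence with g(k) = mex{g(k−s) : s ∈ {2, 3, 5}, s ≤ k}:
k:     0  1  2  3  4  5  6
g(k):  0  0  1  1  2  2  3
So g(6) = 3.

3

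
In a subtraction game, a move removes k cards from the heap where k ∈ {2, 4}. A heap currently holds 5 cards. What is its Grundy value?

2

Grundy values for subtraction set {2, 4}:
g(0) = mex{} = 0
g(1) = mex{} = 0
g(2) = mex{0} = 1
g(3) = mex{0} = 1
g(4) = mex{0,1} = 2
g(5) = mex{0,1} = 2
So g(5) = 2.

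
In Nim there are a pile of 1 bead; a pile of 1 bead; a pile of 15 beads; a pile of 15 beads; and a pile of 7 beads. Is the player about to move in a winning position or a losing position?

Winning position

Compute the nim-sum pairwise:
1 ^ 1 = 0
0 ^ 15 = 15
15 ^ 15 = 0
0 ^ 7 = 7
The nim-sum is 7 ≠ 0, so this is an N-position: the player to move can win.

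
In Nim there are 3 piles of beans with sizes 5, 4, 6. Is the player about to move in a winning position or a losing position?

Winning position

In binary:
  101  (5)
  100  (4)
  110  (6)
  ---
  111  (7)
The nim-sum is 7 ≠ 0, so this is an N-position: the player to move can win.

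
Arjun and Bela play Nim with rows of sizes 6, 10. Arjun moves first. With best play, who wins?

Nim-sum: 6 XOR 10 = 12.
The nim-sum is 12 ≠ 0, so this is an N-position: the player to move can win; Arjun has a winning move.

Arjun wins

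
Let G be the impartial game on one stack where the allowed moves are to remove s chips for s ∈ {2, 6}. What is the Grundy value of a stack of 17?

0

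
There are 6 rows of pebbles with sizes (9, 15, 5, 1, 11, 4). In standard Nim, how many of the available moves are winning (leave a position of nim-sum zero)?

3

Bitwise XOR of the heap sizes:
  1001  (9)
  1111  (15)
  0101  (5)
  0001  (1)
  1011  (11)
  0100  (4)
  ----
  1101  (13)
The overall nim-sum is X = 13. A row of size p has a winning move iff p XOR X < p (reduce it to p XOR X).
  9: 9 XOR 13 = 4 < 9 — winning move (to 4).
  15: 15 XOR 13 = 2 < 15 — winning move (to 2).
  5: 5 XOR 13 = 8 ≥ 5 — no move.
  1: 1 XOR 13 = 12 ≥ 1 — no move.
  11: 11 XOR 13 = 6 < 11 — winning move (to 6).
  4: 4 XOR 13 = 9 ≥ 4 — no move.
That gives 3 winning moves.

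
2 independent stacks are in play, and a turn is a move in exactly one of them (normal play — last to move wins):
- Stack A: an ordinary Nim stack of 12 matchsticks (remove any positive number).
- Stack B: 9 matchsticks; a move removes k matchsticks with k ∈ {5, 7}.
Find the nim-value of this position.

13

Stack A is a plain Nim stack of size 12, so its Grundy value is 12.
Grundy values for stack B (subtraction set {5, 7}):
g(0) = mex{} = 0
g(1) = mex{} = 0
g(2) = mex{} = 0
g(3) = mex{} = 0
g(4) = mex{} = 0
g(5) = mex{0} = 1
g(6) = mex{0} = 1
g(7) = mex{0} = 1
g(8) = mex{0} = 1
g(9) = mex{0} = 1
So g(9) = 1.
By the Sprague-Grundy theorem, the Grundy value of a sum of independent games is the XOR of the component values.
Combined value = 12 XOR 1 = 13.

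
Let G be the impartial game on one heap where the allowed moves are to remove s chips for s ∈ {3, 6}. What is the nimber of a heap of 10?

Build the Grundy sequence with g(k) = mex{g(k−s) : s ∈ {3, 6}, s ≤ k}:
g(0) = mex{} = 0
g(1) = mex{} = 0
g(2) = mex{} = 0
g(3) = mex{0} = 1
g(4) = mex{0} = 1
g(5) = mex{0} = 1
g(6) = mex{0,1} = 2
g(7) = mex{0,1} = 2
g(8) = mex{0,1} = 2
g(9) = mex{1,2} = 0
g(10) = mex{1,2} = 0
So g(10) = 0.

0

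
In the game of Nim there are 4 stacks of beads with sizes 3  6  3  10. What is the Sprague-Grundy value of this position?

12

Bitwise XOR of the heap sizes:
  0011  (3)
  0110  (6)
  0011  (3)
  1010  (10)
  ----
  1100  (12)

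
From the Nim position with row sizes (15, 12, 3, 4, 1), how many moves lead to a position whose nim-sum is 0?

3

Nim-sum: 15 XOR 12 XOR 3 XOR 4 XOR 1 = 5.
The overall nim-sum is X = 5. A row of size p has a winning move iff p XOR X < p (reduce it to p XOR X).
  15: 15 XOR 5 = 10 < 15 — winning move (to 10).
  12: 12 XOR 5 = 9 < 12 — winning move (to 9).
  3: 3 XOR 5 = 6 ≥ 3 — no move.
  4: 4 XOR 5 = 1 < 4 — winning move (to 1).
  1: 1 XOR 5 = 4 ≥ 1 — no move.
That gives 3 winning moves.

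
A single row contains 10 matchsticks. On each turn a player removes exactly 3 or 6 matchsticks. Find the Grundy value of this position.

0

Build the Grundy sequence with g(k) = mex{g(k−s) : s ∈ {3, 6}, s ≤ k}:
g(0) = mex{} = 0
g(1) = mex{} = 0
g(2) = mex{} = 0
g(3) = mex{0} = 1
g(4) = mex{0} = 1
g(5) = mex{0} = 1
g(6) = mex{0,1} = 2
g(7) = mex{0,1} = 2
g(8) = mex{0,1} = 2
g(9) = mex{1,2} = 0
g(10) = mex{1,2} = 0
So g(10) = 0.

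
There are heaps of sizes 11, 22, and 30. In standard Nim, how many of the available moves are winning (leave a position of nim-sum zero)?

Nim-sum: 11 ^ 22 ^ 30 = 3.
The overall nim-sum is X = 3. A heap of size p has a winning move iff p XOR X < p (reduce it to p XOR X).
  11: 11 XOR 3 = 8 < 11 — winning move (to 8).
  22: 22 XOR 3 = 21 < 22 — winning move (to 21).
  30: 30 XOR 3 = 29 < 30 — winning move (to 29).
That gives 3 winning moves.

3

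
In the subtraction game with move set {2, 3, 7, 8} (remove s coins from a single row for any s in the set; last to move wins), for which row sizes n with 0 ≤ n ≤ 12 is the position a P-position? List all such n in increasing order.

0, 1, 5, 6, 10, 11

Build the Grundy sequence with g(k) = mex{g(k−s) : s ∈ {2, 3, 7, 8}, s ≤ k}:
k:     0  1  2  3  4  5  6  7  8  9 10 11 12
g(k):  0  0  1  1  2  0  0  1  1  2  0  0  1
The P-positions (g = 0) in 0..12 are 0, 1, 5, 6, 10, 11.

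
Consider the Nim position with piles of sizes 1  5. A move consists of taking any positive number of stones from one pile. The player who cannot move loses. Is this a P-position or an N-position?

Nim-sum: 1 ^ 5 = 4.
The nim-sum is 4 ≠ 0, so this is an N-position: the player to move can win.

N-position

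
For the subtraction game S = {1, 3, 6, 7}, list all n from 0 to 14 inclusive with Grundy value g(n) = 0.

0, 2, 4, 12, 14

Build the Grundy sequence with g(k) = mex{g(k−s) : s ∈ {1, 3, 6, 7}, s ≤ k}:
k:     0  1  2  3  4  5  6  7  8  9 10 11 12 13 14
g(k):  0  1  0  1  0  1  2  3  2  3  2  3  0  1  0
The P-positions (g = 0) in 0..14 are 0, 2, 4, 12, 14.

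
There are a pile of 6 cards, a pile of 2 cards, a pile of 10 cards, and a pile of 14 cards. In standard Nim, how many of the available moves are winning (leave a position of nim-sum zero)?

0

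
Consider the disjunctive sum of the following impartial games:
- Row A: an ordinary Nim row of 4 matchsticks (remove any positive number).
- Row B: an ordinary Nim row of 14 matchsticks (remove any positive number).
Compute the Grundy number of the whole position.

Row A is a plain Nim row of size 4, so its Grundy value is 4.
Row B is a plain Nim row of size 14, so its Grundy value is 14.
By the Sprague-Grundy theorem, the Grundy value of a sum of independent games is the XOR of the component values.
Combined value = 4 ⊕ 14 = 10.

10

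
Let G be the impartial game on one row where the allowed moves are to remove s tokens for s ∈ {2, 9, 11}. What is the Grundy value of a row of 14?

Grundy values for subtraction set {2, 9, 11}:
k:     0  1  2  3  4  5  6  7  8  9 10 11 12 13 14
g(k):  0  0  1  1  0  0  1  1  0  2  1  3  2  2  3
So g(14) = 3.

3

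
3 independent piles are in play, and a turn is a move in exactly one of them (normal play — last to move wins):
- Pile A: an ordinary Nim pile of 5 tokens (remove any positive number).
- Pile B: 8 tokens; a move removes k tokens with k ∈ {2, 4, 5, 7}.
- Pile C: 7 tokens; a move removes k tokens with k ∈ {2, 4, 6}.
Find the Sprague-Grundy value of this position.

2

Pile A is a plain Nim pile of size 5, so its Grundy value is 5.
Build the Grundy sequence for pile B with g(k) = mex{g(k−s) : s ∈ {2, 4, 5, 7}, s ≤ k}:
k:     0  1  2  3  4  5  6  7  8
g(k):  0  0  1  1  2  2  3  3  4
So g(8) = 4.
Build the Grundy sequence for pile C with g(k) = mex{g(k−s) : s ∈ {2, 4, 6}, s ≤ k}:
g(0) = mex{} = 0
g(1) = mex{} = 0
g(2) = mex{0} = 1
g(3) = mex{0} = 1
g(4) = mex{0,1} = 2
g(5) = mex{0,1} = 2
g(6) = mex{0,1,2} = 3
g(7) = mex{0,1,2} = 3
So g(7) = 3.
The value of a disjunctive sum is the nim-sum of the parts.
Combined value = 5 ⊕ 4 ⊕ 3 = 2.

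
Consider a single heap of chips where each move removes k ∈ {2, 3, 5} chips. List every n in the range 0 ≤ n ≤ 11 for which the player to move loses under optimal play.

0, 1, 7, 8

Grundy values for subtraction set {2, 3, 5}:
g(0) = mex{} = 0
g(1) = mex{} = 0
g(2) = mex{0} = 1
g(3) = mex{0} = 1
g(4) = mex{0,1} = 2
g(5) = mex{0,1} = 2
g(6) = mex{0,1,2} = 3
g(7) = mex{1,2} = 0
g(8) = mex{1,2,3} = 0
g(9) = mex{0,2,3} = 1
g(10) = mex{0,2} = 1
g(11) = mex{0,1,3} = 2
The P-positions (g = 0) in 0..11 are 0, 1, 7, 8.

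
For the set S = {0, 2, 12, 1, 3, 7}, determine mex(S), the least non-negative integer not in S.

The values 0, 1, 2, 3 are all present; 4 is the first non-negative integer missing from the set.

4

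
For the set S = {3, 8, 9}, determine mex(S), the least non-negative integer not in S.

0

0 is not in the set, so the mex is 0.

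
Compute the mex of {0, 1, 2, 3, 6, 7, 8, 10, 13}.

4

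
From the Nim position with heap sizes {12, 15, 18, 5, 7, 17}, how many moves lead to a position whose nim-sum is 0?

3

Nim-sum: 12 ^ 15 ^ 18 ^ 5 ^ 7 ^ 17 = 2.
The overall nim-sum is X = 2. A heap of size p has a winning move iff p XOR X < p (reduce it to p XOR X).
  12: 12 XOR 2 = 14 ≥ 12 — no move.
  15: 15 XOR 2 = 13 < 15 — winning move (to 13).
  18: 18 XOR 2 = 16 < 18 — winning move (to 16).
  5: 5 XOR 2 = 7 ≥ 5 — no move.
  7: 7 XOR 2 = 5 < 7 — winning move (to 5).
  17: 17 XOR 2 = 19 ≥ 17 — no move.
That gives 3 winning moves.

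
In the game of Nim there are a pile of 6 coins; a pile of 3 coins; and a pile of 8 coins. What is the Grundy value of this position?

13

In binary:
  0110  (6)
  0011  (3)
  1000  (8)
  ----
  1101  (13)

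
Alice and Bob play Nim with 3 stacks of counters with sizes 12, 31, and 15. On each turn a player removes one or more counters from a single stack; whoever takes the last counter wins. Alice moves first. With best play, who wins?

In binary:
  01100  (12)
  11111  (31)
  01111  (15)
  -----
  11100  (28)
The nim-sum is 28 ≠ 0, so this is an N-position: the player to move can win; Alice has a winning move.

Alice wins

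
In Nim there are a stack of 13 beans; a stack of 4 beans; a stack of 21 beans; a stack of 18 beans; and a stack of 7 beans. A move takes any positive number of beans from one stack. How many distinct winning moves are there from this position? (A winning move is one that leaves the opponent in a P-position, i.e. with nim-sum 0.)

1

Bitwise XOR of the heap sizes:
  01101  (13)
  00100  (4)
  10101  (21)
  10010  (18)
  00111  (7)
  -----
  01001  (9)
The overall nim-sum is X = 9. A stack of size p has a winning move iff p XOR X < p (reduce it to p XOR X).
  13: 13 XOR 9 = 4 < 13 — winning move (to 4).
  4: 4 XOR 9 = 13 ≥ 4 — no move.
  21: 21 XOR 9 = 28 ≥ 21 — no move.
  18: 18 XOR 9 = 27 ≥ 18 — no move.
  7: 7 XOR 9 = 14 ≥ 7 — no move.
That gives 1 winning move.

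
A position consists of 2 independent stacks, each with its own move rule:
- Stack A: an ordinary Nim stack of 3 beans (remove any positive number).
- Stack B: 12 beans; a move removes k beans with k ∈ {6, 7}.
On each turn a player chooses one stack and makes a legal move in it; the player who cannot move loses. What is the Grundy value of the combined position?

1

Stack A is a plain Nim stack of size 3, so its Grundy value is 3.
For stack B, compute g(0), g(1), … with moves {6, 7}:
g(0) = mex{} = 0
g(1) = mex{} = 0
g(2) = mex{} = 0
g(3) = mex{} = 0
g(4) = mex{} = 0
g(5) = mex{} = 0
g(6) = mex{0} = 1
g(7) = mex{0} = 1
g(8) = mex{0} = 1
g(9) = mex{0} = 1
g(10) = mex{0} = 1
g(11) = mex{0} = 1
g(12) = mex{0,1} = 2
So g(12) = 2.
The value of a disjunctive sum is the nim-sum of the parts.
Combined value = 3 ⊕ 2 = 1.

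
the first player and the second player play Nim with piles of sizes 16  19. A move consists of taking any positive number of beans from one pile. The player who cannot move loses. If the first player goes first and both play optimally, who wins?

the first player wins

Write each in binary and XOR column by column:
  10000  (16)
  10011  (19)
  -----
  00011  (3)
The nim-sum is 3 ≠ 0, so this is an N-position: the player to move can win; the first player has a winning move.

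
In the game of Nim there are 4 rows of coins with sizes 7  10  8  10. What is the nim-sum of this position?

15

Nim-sum: 7 XOR 10 XOR 8 XOR 10 = 15.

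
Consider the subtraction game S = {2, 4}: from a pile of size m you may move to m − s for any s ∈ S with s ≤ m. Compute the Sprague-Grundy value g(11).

Grundy values for subtraction set {2, 4}:
g(0) = mex{} = 0
g(1) = mex{} = 0
g(2) = mex{0} = 1
g(3) = mex{0} = 1
g(4) = mex{0,1} = 2
g(5) = mex{0,1} = 2
g(6) = mex{1,2} = 0
g(7) = mex{1,2} = 0
g(8) = mex{0,2} = 1
g(9) = mex{0,2} = 1
g(10) = mex{0,1} = 2
g(11) = mex{0,1} = 2
So g(11) = 2.

2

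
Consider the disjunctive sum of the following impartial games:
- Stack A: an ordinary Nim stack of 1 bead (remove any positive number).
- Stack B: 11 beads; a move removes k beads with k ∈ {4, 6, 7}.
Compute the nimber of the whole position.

Stack A is a plain Nim stack of size 1, so its Grundy value is 1.
Grundy values for stack B (subtraction set {4, 6, 7}):
k:     0  1  2  3  4  5  6  7  8  9 10 11
g(k):  0  0  0  0  1  1  1  1  2  2  2  0
So g(11) = 0.
By the Sprague-Grundy theorem, the Grundy value of a sum of independent games is the XOR of the component values.
Combined value = 1 XOR 0 = 1.

1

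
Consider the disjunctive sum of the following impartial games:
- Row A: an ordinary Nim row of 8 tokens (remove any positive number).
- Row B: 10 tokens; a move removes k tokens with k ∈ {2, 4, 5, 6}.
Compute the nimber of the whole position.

Row A is a plain Nim row of size 8, so its Grundy value is 8.
Grundy values for row B (subtraction set {2, 4, 5, 6}):
g(0) = mex{} = 0
g(1) = mex{} = 0
g(2) = mex{0} = 1
g(3) = mex{0} = 1
g(4) = mex{0,1} = 2
g(5) = mex{0,1} = 2
g(6) = mex{0,1,2} = 3
g(7) = mex{0,1,2} = 3
g(8) = mex{1,2,3} = 0
g(9) = mex{1,2,3} = 0
g(10) = mex{0,2,3} = 1
So g(10) = 1.
By the Sprague-Grundy theorem, the Grundy value of a sum of independent games is the XOR of the component values.
Combined value = 8 ⊕ 1 = 9.

9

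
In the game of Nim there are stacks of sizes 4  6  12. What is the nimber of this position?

Compute the nim-sum pairwise:
4 XOR 6 = 2
2 XOR 12 = 14

14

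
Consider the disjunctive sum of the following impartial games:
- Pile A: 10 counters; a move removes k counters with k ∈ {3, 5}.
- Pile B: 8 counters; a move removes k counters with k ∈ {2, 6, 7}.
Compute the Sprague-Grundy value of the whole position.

2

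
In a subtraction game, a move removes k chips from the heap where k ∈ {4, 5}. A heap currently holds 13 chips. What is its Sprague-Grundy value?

1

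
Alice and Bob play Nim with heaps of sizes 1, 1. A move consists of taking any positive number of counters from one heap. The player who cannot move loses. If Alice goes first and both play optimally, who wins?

Compute the nim-sum pairwise:
1 XOR 1 = 0
The nim-sum is 0, so this is a P-position: the player to move is in a losing position under optimal play; Alice is about to move from it and so loses — Bob wins.

Bob wins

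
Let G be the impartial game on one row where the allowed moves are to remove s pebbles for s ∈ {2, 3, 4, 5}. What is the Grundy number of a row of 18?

Grundy values for subtraction set {2, 3, 4, 5}:
k:     0  1  2  3  4  5  6  7  8  9 10 11 12 13 14 15 16 17 18
g(k):  0  0  1  1  2  2  3  0  0  1  1  2  2  3  0  0  1  1  2
So g(18) = 2.

2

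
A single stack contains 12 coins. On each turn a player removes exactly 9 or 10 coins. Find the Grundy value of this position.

1

Build the Grundy sequence with g(k) = mex{g(k−s) : s ∈ {9, 10}, s ≤ k}:
g(0) = mex{} = 0
g(1) = mex{} = 0
g(2) = mex{} = 0
g(3) = mex{} = 0
g(4) = mex{} = 0
g(5) = mex{} = 0
g(6) = mex{} = 0
g(7) = mex{} = 0
g(8) = mex{} = 0
g(9) = mex{0} = 1
g(10) = mex{0} = 1
g(11) = mex{0} = 1
g(12) = mex{0} = 1
So g(12) = 1.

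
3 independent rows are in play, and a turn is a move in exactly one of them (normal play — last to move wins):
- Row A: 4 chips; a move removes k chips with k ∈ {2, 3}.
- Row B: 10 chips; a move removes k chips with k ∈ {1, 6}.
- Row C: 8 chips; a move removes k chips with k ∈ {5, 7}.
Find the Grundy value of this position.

Grundy values for row A (subtraction set {2, 3}):
k:     0  1  2  3  4
g(k):  0  0  1  1  2
So g(4) = 2.
Grundy values for row B (subtraction set {1, 6}):
k:     0  1  2  3  4  5  6  7  8  9 10
g(k):  0  1  0  1  0  1  2  0  1  0  1
So g(10) = 1.
For row C, compute g(0), g(1), … with moves {5, 7}:
g(0) = mex{} = 0
g(1) = mex{} = 0
g(2) = mex{} = 0
g(3) = mex{} = 0
g(4) = mex{} = 0
g(5) = mex{0} = 1
g(6) = mex{0} = 1
g(7) = mex{0} = 1
g(8) = mex{0} = 1
So g(8) = 1.
The value of a disjunctive sum is the nim-sum of the parts.
Combined value = 2 XOR 1 XOR 1 = 2.

2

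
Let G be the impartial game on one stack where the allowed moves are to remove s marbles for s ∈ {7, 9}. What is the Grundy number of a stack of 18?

Compute g(0), g(1), … for moves {7, 9}:
k:     0  1  2  3  4  5  6  7  8  9 10 11 12 13 14 15 16 17 18
g(k):  0  0  0  0  0  0  0  1  1  1  1  1  1  1  2  2  0  0  0
So g(18) = 0.

0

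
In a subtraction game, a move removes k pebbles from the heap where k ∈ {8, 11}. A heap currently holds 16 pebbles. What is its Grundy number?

Grundy values for subtraction set {8, 11}:
k:     0  1  2  3  4  5  6  7  8  9 10 11 12 13 14 15 16
g(k):  0  0  0  0  0  0  0  0  1  1  1  1  1  1  1  1  2
So g(16) = 2.

2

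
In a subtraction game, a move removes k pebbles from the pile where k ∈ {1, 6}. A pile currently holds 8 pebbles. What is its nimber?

1

Compute g(0), g(1), … for moves {1, 6}:
g(0) = mex{} = 0
g(1) = mex{0} = 1
g(2) = mex{1} = 0
g(3) = mex{0} = 1
g(4) = mex{1} = 0
g(5) = mex{0} = 1
g(6) = mex{0,1} = 2
g(7) = mex{1,2} = 0
g(8) = mex{0} = 1
So g(8) = 1.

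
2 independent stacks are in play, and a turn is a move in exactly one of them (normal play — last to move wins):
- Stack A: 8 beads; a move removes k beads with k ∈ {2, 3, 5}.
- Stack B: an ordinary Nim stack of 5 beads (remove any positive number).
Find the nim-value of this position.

5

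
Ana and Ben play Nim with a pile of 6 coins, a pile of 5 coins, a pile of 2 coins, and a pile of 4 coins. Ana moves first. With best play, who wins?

Ana wins

Compute the nim-sum pairwise:
6 ^ 5 = 3
3 ^ 2 = 1
1 ^ 4 = 5
The nim-sum is 5 ≠ 0, so this is an N-position: the player to move can win; Ana has a winning move.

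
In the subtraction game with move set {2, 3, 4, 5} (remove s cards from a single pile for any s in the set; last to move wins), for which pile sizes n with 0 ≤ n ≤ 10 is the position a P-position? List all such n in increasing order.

0, 1, 7, 8

Build the Grundy sequence with g(k) = mex{g(k−s) : s ∈ {2, 3, 4, 5}, s ≤ k}:
g(0) = mex{} = 0
g(1) = mex{} = 0
g(2) = mex{0} = 1
g(3) = mex{0} = 1
g(4) = mex{0,1} = 2
g(5) = mex{0,1} = 2
g(6) = mex{0,1,2} = 3
g(7) = mex{1,2} = 0
g(8) = mex{1,2,3} = 0
g(9) = mex{0,2,3} = 1
g(10) = mex{0,2,3} = 1
The P-positions (g = 0) in 0..10 are 0, 1, 7, 8.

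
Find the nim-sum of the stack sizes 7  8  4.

Compute the nim-sum pairwise:
7 ^ 8 = 15
15 ^ 4 = 11

11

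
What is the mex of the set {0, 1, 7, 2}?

3

The values 0, 1, 2 are all present; 3 is the first non-negative integer missing from the set.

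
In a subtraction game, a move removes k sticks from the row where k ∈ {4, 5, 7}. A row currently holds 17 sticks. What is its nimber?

1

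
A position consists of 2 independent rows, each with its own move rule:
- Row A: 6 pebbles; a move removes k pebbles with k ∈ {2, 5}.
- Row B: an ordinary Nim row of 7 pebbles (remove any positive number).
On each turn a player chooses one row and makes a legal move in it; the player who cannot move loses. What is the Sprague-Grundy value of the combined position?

Grundy values for row A (subtraction set {2, 5}):
g(0) = mex{} = 0
g(1) = mex{} = 0
g(2) = mex{0} = 1
g(3) = mex{0} = 1
g(4) = mex{1} = 0
g(5) = mex{0,1} = 2
g(6) = mex{0} = 1
So g(6) = 1.
Row B is a plain Nim row of size 7, so its Grundy value is 7.
By the Sprague-Grundy theorem, the Grundy value of a sum of independent games is the XOR of the component values.
Combined value = 1 ⊕ 7 = 6.

6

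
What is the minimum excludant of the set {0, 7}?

0 is in the set but 1 is not, so the mex is 1.

1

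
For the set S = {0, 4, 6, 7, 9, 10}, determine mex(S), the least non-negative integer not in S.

0 is in the set but 1 is not, so the mex is 1.

1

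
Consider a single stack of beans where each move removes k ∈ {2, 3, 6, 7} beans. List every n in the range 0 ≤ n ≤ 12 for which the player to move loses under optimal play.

0, 1, 5, 9, 10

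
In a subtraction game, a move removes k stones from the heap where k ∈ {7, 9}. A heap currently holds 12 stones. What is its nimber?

Compute g(0), g(1), … for moves {7, 9}:
k:     0  1  2  3  4  5  6  7  8  9 10 11 12
g(k):  0  0  0  0  0  0  0  1  1  1  1  1  1
So g(12) = 1.

1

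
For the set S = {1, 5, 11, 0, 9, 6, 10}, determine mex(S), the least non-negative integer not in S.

2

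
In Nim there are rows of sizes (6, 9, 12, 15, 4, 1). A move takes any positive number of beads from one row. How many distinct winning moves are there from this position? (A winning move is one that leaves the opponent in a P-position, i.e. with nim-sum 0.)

3

Compute the nim-sum pairwise:
6 ^ 9 = 15
15 ^ 12 = 3
3 ^ 15 = 12
12 ^ 4 = 8
8 ^ 1 = 9
The overall nim-sum is X = 9. A row of size p has a winning move iff p XOR X < p (reduce it to p XOR X).
  6: 6 XOR 9 = 15 ≥ 6 — no move.
  9: 9 XOR 9 = 0 < 9 — winning move (to 0).
  12: 12 XOR 9 = 5 < 12 — winning move (to 5).
  15: 15 XOR 9 = 6 < 15 — winning move (to 6).
  4: 4 XOR 9 = 13 ≥ 4 — no move.
  1: 1 XOR 9 = 8 ≥ 1 — no move.
That gives 3 winning moves.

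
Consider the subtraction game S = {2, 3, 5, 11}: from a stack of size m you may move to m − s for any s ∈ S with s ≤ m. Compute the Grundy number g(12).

2

Build the Grundy sequence with g(k) = mex{g(k−s) : s ∈ {2, 3, 5, 11}, s ≤ k}:
k:     0  1  2  3  4  5  6  7  8  9 10 11 12
g(k):  0  0  1  1  2  2  3  0  0  1  1  2  2
So g(12) = 2.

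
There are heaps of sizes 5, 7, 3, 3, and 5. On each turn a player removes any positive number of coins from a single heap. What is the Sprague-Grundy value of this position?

7

Compute the nim-sum pairwise:
5 ⊕ 7 = 2
2 ⊕ 3 = 1
1 ⊕ 3 = 2
2 ⊕ 5 = 7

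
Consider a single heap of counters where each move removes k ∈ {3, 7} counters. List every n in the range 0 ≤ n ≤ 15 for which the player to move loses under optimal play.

0, 1, 2, 6, 10, 11, 12

Compute g(0), g(1), … for moves {3, 7}:
k:     0  1  2  3  4  5  6  7  8  9 10 11 12 13 14 15
g(k):  0  0  0  1  1  1  0  2  2  1  0  0  0  1  1  1
The P-positions (g = 0) in 0..15 are 0, 1, 2, 6, 10, 11, 12.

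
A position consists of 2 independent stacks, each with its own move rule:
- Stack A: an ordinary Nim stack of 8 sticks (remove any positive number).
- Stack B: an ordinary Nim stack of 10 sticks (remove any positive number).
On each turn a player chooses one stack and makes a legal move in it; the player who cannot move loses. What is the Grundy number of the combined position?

2

Stack A is a plain Nim stack of size 8, so its Grundy value is 8.
Stack B is a plain Nim stack of size 10, so its Grundy value is 10.
The value of a disjunctive sum is the nim-sum of the parts.
Combined value = 8 XOR 10 = 2.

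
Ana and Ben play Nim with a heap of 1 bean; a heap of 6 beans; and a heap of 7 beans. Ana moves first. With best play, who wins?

Nim-sum: 1 ⊕ 6 ⊕ 7 = 0.
The nim-sum is 0, so this is a P-position: the player to move is in a losing position under optimal play; Ana is about to move from it and so loses — Ben wins.

Ben wins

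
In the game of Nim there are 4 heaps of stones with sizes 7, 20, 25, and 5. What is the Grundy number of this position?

15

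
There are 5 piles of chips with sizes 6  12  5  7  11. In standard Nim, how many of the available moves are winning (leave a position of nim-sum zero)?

In binary:
  0110  (6)
  1100  (12)
  0101  (5)
  0111  (7)
  1011  (11)
  ----
  0011  (3)
The overall nim-sum is X = 3. A pile of size p has a winning move iff p XOR X < p (reduce it to p XOR X).
  6: 6 XOR 3 = 5 < 6 — winning move (to 5).
  12: 12 XOR 3 = 15 ≥ 12 — no move.
  5: 5 XOR 3 = 6 ≥ 5 — no move.
  7: 7 XOR 3 = 4 < 7 — winning move (to 4).
  11: 11 XOR 3 = 8 < 11 — winning move (to 8).
That gives 3 winning moves.

3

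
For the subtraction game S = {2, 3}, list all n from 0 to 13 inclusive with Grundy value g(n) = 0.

0, 1, 5, 6, 10, 11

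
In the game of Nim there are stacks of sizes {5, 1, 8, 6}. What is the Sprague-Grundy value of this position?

10

Nim-sum: 5 ^ 1 ^ 8 ^ 6 = 10.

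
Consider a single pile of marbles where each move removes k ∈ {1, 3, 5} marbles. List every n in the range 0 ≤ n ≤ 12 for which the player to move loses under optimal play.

Build the Grundy sequence with g(k) = mex{g(k−s) : s ∈ {1, 3, 5}, s ≤ k}:
g(0) = mex{} = 0
g(1) = mex{0} = 1
g(2) = mex{1} = 0
g(3) = mex{0} = 1
g(4) = mex{1} = 0
g(5) = mex{0} = 1
g(6) = mex{1} = 0
g(7) = mex{0} = 1
g(8) = mex{1} = 0
g(9) = mex{0} = 1
g(10) = mex{1} = 0
g(11) = mex{0} = 1
g(12) = mex{1} = 0
The P-positions (g = 0) in 0..12 are 0, 2, 4, 6, 8, 10, 12.

0, 2, 4, 6, 8, 10, 12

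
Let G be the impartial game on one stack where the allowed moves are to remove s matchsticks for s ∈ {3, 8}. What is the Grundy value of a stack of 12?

0

Compute g(0), g(1), … for moves {3, 8}:
g(0) = mex{} = 0
g(1) = mex{} = 0
g(2) = mex{} = 0
g(3) = mex{0} = 1
g(4) = mex{0} = 1
g(5) = mex{0} = 1
g(6) = mex{1} = 0
g(7) = mex{1} = 0
g(8) = mex{0,1} = 2
g(9) = mex{0} = 1
g(10) = mex{0} = 1
g(11) = mex{1,2} = 0
g(12) = mex{1} = 0
So g(12) = 0.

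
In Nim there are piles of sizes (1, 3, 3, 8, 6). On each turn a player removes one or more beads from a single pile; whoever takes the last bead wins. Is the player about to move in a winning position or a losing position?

Compute the nim-sum pairwise:
1 XOR 3 = 2
2 XOR 3 = 1
1 XOR 8 = 9
9 XOR 6 = 15
The nim-sum is 15 ≠ 0, so this is an N-position: the player to move can win.

Winning position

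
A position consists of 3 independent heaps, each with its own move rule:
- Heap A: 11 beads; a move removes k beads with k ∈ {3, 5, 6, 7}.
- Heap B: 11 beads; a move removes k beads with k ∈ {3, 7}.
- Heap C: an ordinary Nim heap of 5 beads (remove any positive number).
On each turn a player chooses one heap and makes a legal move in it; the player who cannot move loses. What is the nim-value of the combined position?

5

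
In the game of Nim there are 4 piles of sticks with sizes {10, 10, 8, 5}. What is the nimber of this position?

13

In binary:
  1010  (10)
  1010  (10)
  1000  (8)
  0101  (5)
  ----
  1101  (13)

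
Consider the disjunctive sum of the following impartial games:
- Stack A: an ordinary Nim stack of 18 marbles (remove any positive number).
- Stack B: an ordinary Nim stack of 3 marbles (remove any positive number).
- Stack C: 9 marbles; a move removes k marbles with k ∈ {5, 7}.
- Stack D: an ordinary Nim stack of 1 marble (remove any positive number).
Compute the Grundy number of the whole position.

Stack A is a plain Nim stack of size 18, so its Grundy value is 18.
Stack B is a plain Nim stack of size 3, so its Grundy value is 3.
Build the Grundy sequence for stack C with g(k) = mex{g(k−s) : s ∈ {5, 7}, s ≤ k}:
k:     0  1  2  3  4  5  6  7  8  9
g(k):  0  0  0  0  0  1  1  1  1  1
So g(9) = 1.
Stack D is a plain Nim stack of size 1, so its Grundy value is 1.
The value of a disjunctive sum is the nim-sum of the parts.
Combined value = 18 ⊕ 3 ⊕ 1 ⊕ 1 = 17.

17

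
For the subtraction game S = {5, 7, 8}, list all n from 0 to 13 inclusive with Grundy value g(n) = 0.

0, 1, 2, 3, 4, 13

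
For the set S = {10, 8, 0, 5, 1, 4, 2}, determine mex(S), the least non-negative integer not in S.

3

The values 0, 1, 2 are all present; 3 is the first non-negative integer missing from the set.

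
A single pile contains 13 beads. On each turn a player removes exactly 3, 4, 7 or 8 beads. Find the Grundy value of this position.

0

Build the Grundy sequence with g(k) = mex{g(k−s) : s ∈ {3, 4, 7, 8}, s ≤ k}:
k:     0  1  2  3  4  5  6  7  8  9 10 11 12 13
g(k):  0  0  0  1  1  1  2  2  2  3  3  0  0  0
So g(13) = 0.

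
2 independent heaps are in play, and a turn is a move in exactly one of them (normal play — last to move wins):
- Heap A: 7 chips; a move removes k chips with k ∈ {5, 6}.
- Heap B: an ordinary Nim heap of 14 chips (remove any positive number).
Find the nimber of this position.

15

Build the Grundy sequence for heap A with g(k) = mex{g(k−s) : s ∈ {5, 6}, s ≤ k}:
g(0) = mex{} = 0
g(1) = mex{} = 0
g(2) = mex{} = 0
g(3) = mex{} = 0
g(4) = mex{} = 0
g(5) = mex{0} = 1
g(6) = mex{0} = 1
g(7) = mex{0} = 1
So g(7) = 1.
Heap B is a plain Nim heap of size 14, so its Grundy value is 14.
By the Sprague-Grundy theorem, the Grundy value of a sum of independent games is the XOR of the component values.
Combined value = 1 XOR 14 = 15.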